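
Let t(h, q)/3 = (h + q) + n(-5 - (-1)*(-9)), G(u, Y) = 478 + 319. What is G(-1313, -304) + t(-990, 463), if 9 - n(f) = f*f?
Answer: -1345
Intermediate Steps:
G(u, Y) = 797
n(f) = 9 - f² (n(f) = 9 - f*f = 9 - f²)
t(h, q) = -561 + 3*h + 3*q (t(h, q) = 3*((h + q) + (9 - (-5 - (-1)*(-9))²)) = 3*((h + q) + (9 - (-5 - 1*9)²)) = 3*((h + q) + (9 - (-5 - 9)²)) = 3*((h + q) + (9 - 1*(-14)²)) = 3*((h + q) + (9 - 1*196)) = 3*((h + q) + (9 - 196)) = 3*((h + q) - 187) = 3*(-187 + h + q) = -561 + 3*h + 3*q)
G(-1313, -304) + t(-990, 463) = 797 + (-561 + 3*(-990) + 3*463) = 797 + (-561 - 2970 + 1389) = 797 - 2142 = -1345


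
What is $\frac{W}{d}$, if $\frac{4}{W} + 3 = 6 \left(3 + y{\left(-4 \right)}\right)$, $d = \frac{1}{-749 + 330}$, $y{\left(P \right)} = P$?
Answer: $\frac{1676}{9} \approx 186.22$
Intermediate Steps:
$d = - \frac{1}{419}$ ($d = \frac{1}{-419} = - \frac{1}{419} \approx -0.0023866$)
$W = - \frac{4}{9}$ ($W = \frac{4}{-3 + 6 \left(3 - 4\right)} = \frac{4}{-3 + 6 \left(-1\right)} = \frac{4}{-3 - 6} = \frac{4}{-9} = 4 \left(- \frac{1}{9}\right) = - \frac{4}{9} \approx -0.44444$)
$\frac{W}{d} = - \frac{4}{9 \left(- \frac{1}{419}\right)} = \left(- \frac{4}{9}\right) \left(-419\right) = \frac{1676}{9}$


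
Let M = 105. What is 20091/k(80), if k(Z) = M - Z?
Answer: 20091/25 ≈ 803.64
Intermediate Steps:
k(Z) = 105 - Z
20091/k(80) = 20091/(105 - 1*80) = 20091/(105 - 80) = 20091/25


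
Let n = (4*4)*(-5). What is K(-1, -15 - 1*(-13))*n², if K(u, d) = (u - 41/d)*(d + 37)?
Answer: 4368000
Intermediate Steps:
K(u, d) = (37 + d)*(u - 41/d) (K(u, d) = (u - 41/d)*(37 + d) = (37 + d)*(u - 41/d))
n = -80 (n = 16*(-5) = -80)
K(-1, -15 - 1*(-13))*n² = (-41 - 1517/(-15 - 1*(-13)) + 37*(-1) + (-15 - 1*(-13))*(-1))*(-80)² = (-41 - 1517/(-15 + 13) - 37 + (-15 + 13)*(-1))*6400 = (-41 - 1517/(-2) - 37 - 2*(-1))*6400 = (-41 - 1517*(-½) - 37 + 2)*6400 = (-41 + 1517/2 - 37 + 2)*6400 = (1365/2)*6400 = 4368000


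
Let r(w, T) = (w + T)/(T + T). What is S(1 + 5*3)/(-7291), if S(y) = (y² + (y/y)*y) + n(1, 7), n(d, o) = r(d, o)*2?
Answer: -1912/51037 ≈ -0.037463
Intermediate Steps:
r(w, T) = (T + w)/(2*T) (r(w, T) = (T + w)/((2*T)) = (T + w)*(1/(2*T)) = (T + w)/(2*T))
n(d, o) = (d + o)/o (n(d, o) = ((o + d)/(2*o))*2 = ((d + o)/(2*o))*2 = (d + o)/o)
S(y) = 8/7 + y + y² (S(y) = (y² + (y/y)*y) + (1 + 7)/7 = (y² + 1*y) + (⅐)*8 = (y² + y) + 8/7 = (y + y²) + 8/7 = 8/7 + y + y²)
S(1 + 5*3)/(-7291) = (8/7 + (1 + 5*3) + (1 + 5*3)²)/(-7291) = (8/7 + (1 + 15) + (1 + 15)²)*(-1/7291) = (8/7 + 16 + 16²)*(-1/7291) = (8/7 + 16 + 256)*(-1/7291) = (1912/7)*(-1/7291) = -1912/51037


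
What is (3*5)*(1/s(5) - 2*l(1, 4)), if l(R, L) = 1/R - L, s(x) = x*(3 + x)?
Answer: 723/8 ≈ 90.375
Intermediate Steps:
l(R, L) = 1/R - L
(3*5)*(1/s(5) - 2*l(1, 4)) = (3*5)*(1/(5*(3 + 5)) - 2*(1/1 - 1*4)) = 15*(1/(5*8) - 2*(1 - 4)) = 15*(1/40 - 2*(-3)) = 15*(1/40 + 6) = 15*(241/40) = 723/8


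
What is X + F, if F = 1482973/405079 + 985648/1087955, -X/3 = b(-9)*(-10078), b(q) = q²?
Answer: 1079274954834722937/440707723445 ≈ 2.4490e+6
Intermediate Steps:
X = 2448954 (X = -3*(-9)²*(-10078) = -243*(-10078) = -3*(-816318) = 2448954)
F = 2012673196407/440707723445 (F = 1482973*(1/405079) + 985648*(1/1087955) = 1482973/405079 + 985648/1087955 = 2012673196407/440707723445 ≈ 4.5669)
X + F = 2448954 + 2012673196407/440707723445 = 1079274954834722937/440707723445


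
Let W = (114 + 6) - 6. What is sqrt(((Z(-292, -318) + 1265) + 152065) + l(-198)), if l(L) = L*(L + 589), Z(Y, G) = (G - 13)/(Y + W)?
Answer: sqrt(2405254726)/178 ≈ 275.52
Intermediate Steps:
W = 114 (W = 120 - 6 = 114)
Z(Y, G) = (-13 + G)/(114 + Y) (Z(Y, G) = (G - 13)/(Y + 114) = (-13 + G)/(114 + Y))
l(L) = L*(589 + L)
sqrt(((Z(-292, -318) + 1265) + 152065) + l(-198)) = sqrt((((-13 - 318)/(114 - 292) + 1265) + 152065) - 198*(589 - 198)) = sqrt(((-331/(-178) + 1265) + 152065) - 198*391) = sqrt(((-1/178*(-331) + 1265) + 152065) - 77418) = sqrt(((331/178 + 1265) + 152065) - 77418) = sqrt((225501/178 + 152065) - 77418) = sqrt(27293071/178 - 77418) = sqrt(13512667/178) = sqrt(2405254726)/178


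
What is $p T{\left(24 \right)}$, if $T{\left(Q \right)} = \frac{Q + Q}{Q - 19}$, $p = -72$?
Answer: $- \frac{3456}{5} \approx -691.2$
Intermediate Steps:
$T{\left(Q \right)} = \frac{2 Q}{-19 + Q}$
$p T{\left(24 \right)} = - 72 \cdot 2 \cdot 24 \frac{1}{-19 + 24} = - 72 \cdot 2 \cdot 24 \cdot \frac{1}{5} = \left(-72\right) \frac{48}{5} = - \frac{3456}{5}$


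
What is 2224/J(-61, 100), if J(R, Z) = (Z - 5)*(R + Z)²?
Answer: 2224/144495 ≈ 0.015392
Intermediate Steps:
J(R, Z) = (R + Z)²*(-5 + Z) (J(R, Z) = (-5 + Z)*(R + Z)² = (R + Z)²*(-5 + Z))
2224/J(-61, 100) = 2224/(((-61 + 100)²*(-5 + 100))) = 2224/((39²*95)) = 2224/((1521*95)) = 2224/144495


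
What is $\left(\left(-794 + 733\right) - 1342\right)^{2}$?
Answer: $1968409$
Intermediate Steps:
$\left(\left(-794 + 733\right) - 1342\right)^{2} = \left(-61 - 1342\right)^{2} = \left(-1403\right)^{2} = 1968409$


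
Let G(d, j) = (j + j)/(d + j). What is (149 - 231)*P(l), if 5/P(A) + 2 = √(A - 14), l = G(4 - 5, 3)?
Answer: 164/3 + 82*I*√11/3 ≈ 54.667 + 90.654*I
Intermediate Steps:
G(d, j) = 2*j/(d + j) (G(d, j) = (2*j)/(d + j) = 2*j/(d + j))
l = 3 (l = 2*3/((4 - 5) + 3) = 2*3/(-1 + 3) = 2*3/2 = 2*3*(½) = 3)
P(A) = 5/(-2 + √(-14 + A)) (P(A) = 5/(-2 + √(A - 14)) = 5/(-2 + √(-14 + A)))
(149 - 231)*P(l) = (149 - 231)*(5/(-2 + √(-14 + 3))) = -410/(-2 + √(-11)) = -410/(-2 + I*√11)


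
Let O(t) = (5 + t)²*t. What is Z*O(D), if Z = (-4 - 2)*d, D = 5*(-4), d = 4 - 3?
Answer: 27000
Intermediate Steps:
d = 1
D = -20
Z = -6 (Z = (-4 - 2)*1 = -6*1 = -6)
O(t) = t*(5 + t)²
Z*O(D) = -(-120)*(5 - 20)² = -(-120)*(-15)² = -(-120)*225 = -6*(-4500) = 27000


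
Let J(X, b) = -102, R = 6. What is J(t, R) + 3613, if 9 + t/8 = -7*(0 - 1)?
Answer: 3511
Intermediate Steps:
t = -16 (t = -72 + 8*(-7*(0 - 1)) = -72 + 8*(-7*(-1)) = -72 + 8*7 = -72 + 56 = -16)
J(t, R) + 3613 = -102 + 3613 = 3511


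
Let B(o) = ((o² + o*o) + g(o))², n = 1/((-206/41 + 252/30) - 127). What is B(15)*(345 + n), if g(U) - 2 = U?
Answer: 1906780478570/25343 ≈ 7.5239e+7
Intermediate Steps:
g(U) = 2 + U
n = -205/25343 (n = 1/((-206*1/41 + 252*(1/30)) - 127) = 1/((-206/41 + 42/5) - 127) = 1/(692/205 - 127) = 1/(-25343/205) = -205/25343 ≈ -0.0080890)
B(o) = (2 + o + 2*o²)² (B(o) = ((o² + o*o) + (2 + o))² = ((o² + o²) + (2 + o))² = (2*o² + (2 + o))² = (2 + o + 2*o²)²)
B(15)*(345 + n) = (2 + 15 + 2*15²)²*(345 - 205/25343) = (2 + 15 + 2*225)²*(8743130/25343) = (2 + 15 + 450)²*(8743130/25343) = 467²*(8743130/25343) = 218089*(8743130/25343) = 1906780478570/25343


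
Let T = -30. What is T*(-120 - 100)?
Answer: 6600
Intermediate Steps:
T*(-120 - 100) = -30*(-120 - 100) = -30*(-220) = 6600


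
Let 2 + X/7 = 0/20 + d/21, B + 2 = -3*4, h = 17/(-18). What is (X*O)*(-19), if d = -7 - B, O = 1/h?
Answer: -3990/17 ≈ -234.71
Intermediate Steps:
h = -17/18 (h = 17*(-1/18) = -17/18 ≈ -0.94444)
O = -18/17 (O = 1/(-17/18) = -18/17 ≈ -1.0588)
B = -14 (B = -2 - 3*4 = -2 - 12 = -14)
d = 7 (d = -7 - 1*(-14) = -7 + 14 = 7)
X = -35/3 (X = -14 + 7*(0/20 + 7/21) = -14 + 7*(0*(1/20) + 7*(1/21)) = -14 + 7*(0 + 1/3) = -14 + 7*(1/3) = -14 + 7/3 = -35/3 ≈ -11.667)
(X*O)*(-19) = -35/3*(-18/17)*(-19) = (210/17)*(-19) = -3990/17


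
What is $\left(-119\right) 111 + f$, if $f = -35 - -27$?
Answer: $-13217$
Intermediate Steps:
$f = -8$ ($f = -35 + 27 = -8$)
$\left(-119\right) 111 + f = \left(-119\right) 111 - 8 = -13209 - 8 = -13217$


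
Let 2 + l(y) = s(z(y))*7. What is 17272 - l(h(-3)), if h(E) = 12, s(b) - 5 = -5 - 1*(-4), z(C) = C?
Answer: 17246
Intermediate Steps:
s(b) = 4 (s(b) = 5 + (-5 - 1*(-4)) = 5 + (-5 + 4) = 5 - 1 = 4)
l(y) = 26 (l(y) = -2 + 4*7 = -2 + 28 = 26)
17272 - l(h(-3)) = 17272 - 1*26 = 17272 - 26 = 17246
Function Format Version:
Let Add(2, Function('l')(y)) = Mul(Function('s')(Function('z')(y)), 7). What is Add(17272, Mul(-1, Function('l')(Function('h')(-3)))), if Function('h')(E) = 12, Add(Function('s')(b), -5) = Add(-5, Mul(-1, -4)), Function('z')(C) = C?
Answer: 17246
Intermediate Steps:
Function('s')(b) = 4 (Function('s')(b) = Add(5, Add(-5, Mul(-1, -4))) = Add(5, Add(-5, 4)) = Add(5, -1) = 4)
Function('l')(y) = 26 (Function('l')(y) = Add(-2, Mul(4, 7)) = Add(-2, 28) = 26)
Add(17272, Mul(-1, Function('l')(Function('h')(-3)))) = Add(17272, Mul(-1, 26)) = Add(17272, -26) = 17246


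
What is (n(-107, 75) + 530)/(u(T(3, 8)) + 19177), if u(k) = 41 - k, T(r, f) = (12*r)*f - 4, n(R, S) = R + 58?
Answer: 481/18934 ≈ 0.025404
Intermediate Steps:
n(R, S) = 58 + R
T(r, f) = -4 + 12*f*r (T(r, f) = 12*f*r - 4 = -4 + 12*f*r)
(n(-107, 75) + 530)/(u(T(3, 8)) + 19177) = ((58 - 107) + 530)/((41 - (-4 + 12*8*3)) + 19177) = (-49 + 530)/((41 - (-4 + 288)) + 19177) = 481/((41 - 1*284) + 19177) = 481/((41 - 284) + 19177) = 481/(-243 + 19177) = 481/18934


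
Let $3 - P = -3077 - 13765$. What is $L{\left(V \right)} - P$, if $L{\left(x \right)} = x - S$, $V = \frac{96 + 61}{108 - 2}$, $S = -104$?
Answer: $- \frac{1774389}{106} \approx -16740.0$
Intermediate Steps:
$P = 16845$ ($P = 3 - \left(-3077 - 13765\right) = 3 - -16842 = 3 + 16842 = 16845$)
$V = \frac{157}{106} \approx 1.4811$
$L{\left(x \right)} = 104 + x$ ($L{\left(x \right)} = x - -104 = x + 104 = 104 + x$)
$L{\left(V \right)} - P = \left(104 + \frac{157}{106}\right) - 16845 = \frac{11181}{106} - 16845 = - \frac{1774389}{106}$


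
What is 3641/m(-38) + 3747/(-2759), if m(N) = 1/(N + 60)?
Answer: 220997671/2759 ≈ 80101.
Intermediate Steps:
m(N) = 1/(60 + N)
3641/m(-38) + 3747/(-2759) = 3641/(1/(60 - 38)) + 3747/(-2759) = 3641/(1/22) + 3747*(-1/2759) = 3641/(1/22) - 3747/2759 = 3641*22 - 3747/2759 = 80102 - 3747/2759 = 220997671/2759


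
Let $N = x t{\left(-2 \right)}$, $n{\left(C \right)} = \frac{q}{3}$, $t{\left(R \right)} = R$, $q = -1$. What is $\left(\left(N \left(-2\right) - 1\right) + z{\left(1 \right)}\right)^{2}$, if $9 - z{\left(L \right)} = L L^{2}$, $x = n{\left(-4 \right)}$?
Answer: $\frac{289}{9} \approx 32.111$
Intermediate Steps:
$n{\left(C \right)} = - \frac{1}{3}$
$x = - \frac{1}{3} \approx -0.33333$
$z{\left(L \right)} = 9 - L^{3}$ ($z{\left(L \right)} = 9 - L L^{2} = 9 - L^{3}$)
$N = \frac{2}{3}$ ($N = \left(- \frac{1}{3}\right) \left(-2\right) = \frac{2}{3} \approx 0.66667$)
$\left(\left(N \left(-2\right) - 1\right) + z{\left(1 \right)}\right)^{2} = \left(\left(\frac{2}{3} \left(-2\right) - 1\right) + \left(9 - 1^{3}\right)\right)^{2} = \left(\left(- \frac{4}{3} - 1\right) + \left(9 - 1\right)\right)^{2} = \left(- \frac{7}{3} + \left(9 - 1\right)\right)^{2} = \left(- \frac{7}{3} + 8\right)^{2} = \left(\frac{17}{3}\right)^{2} = \frac{289}{9}$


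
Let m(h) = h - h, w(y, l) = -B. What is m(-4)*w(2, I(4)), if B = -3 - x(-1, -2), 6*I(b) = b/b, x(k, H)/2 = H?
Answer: 0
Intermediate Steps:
x(k, H) = 2*H
I(b) = 1/6 (I(b) = (b/b)/6 = (1/6)*1 = 1/6)
B = 1 (B = -3 - 2*(-2) = -3 - 1*(-4) = -3 + 4 = 1)
w(y, l) = -1 (w(y, l) = -1*1 = -1)
m(h) = 0
m(-4)*w(2, I(4)) = 0*(-1) = 0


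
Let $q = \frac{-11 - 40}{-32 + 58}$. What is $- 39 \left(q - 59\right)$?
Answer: $\frac{4755}{2} \approx 2377.5$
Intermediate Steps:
$q = - \frac{51}{26} \approx -1.9615$
$- 39 \left(q - 59\right) = - 39 \left(- \frac{51}{26} - 59\right) = \left(-39\right) \left(- \frac{1585}{26}\right) = \frac{4755}{2}$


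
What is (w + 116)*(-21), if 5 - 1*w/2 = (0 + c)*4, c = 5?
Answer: -1806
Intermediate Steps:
w = -30 (w = 10 - 2*(0 + 5)*4 = 10 - 10*4 = 10 - 2*20 = 10 - 40 = -30)
(w + 116)*(-21) = (-30 + 116)*(-21) = 86*(-21) = -1806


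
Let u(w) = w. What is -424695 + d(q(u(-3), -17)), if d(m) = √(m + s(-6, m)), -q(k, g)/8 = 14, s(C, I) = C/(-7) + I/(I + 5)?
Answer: -424695 + I*√61764038/749 ≈ -4.247e+5 + 10.493*I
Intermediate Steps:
s(C, I) = -C/7 + I/(5 + I) (s(C, I) = C*(-⅐) + I/(5 + I) = -C/7 + I/(5 + I))
q(k, g) = -112 (q(k, g) = -8*14 = -112)
d(m) = √(m + (30 + 13*m)/(7*(5 + m))) (d(m) = √(m + (-5*(-6) + 7*m - 1*(-6)*m)/(7*(5 + m))) = √(m + (30 + 7*m + 6*m)/(7*(5 + m))) = √(m + (30 + 13*m)/(7*(5 + m))))
-424695 + d(q(u(-3), -17)) = -424695 + √7*√((30 + 7*(-112)² + 48*(-112))/(5 - 112))/7 = -424695 + √7*√((30 + 7*12544 - 5376)/(-107))/7 = -424695 + √7*√(-(30 + 87808 - 5376)/107)/7 = -424695 + √7*√(-1/107*82462)/7 = -424695 + √7*√(-82462/107)/7 = -424695 + √7*(I*√8823434/107)/7 = -424695 + I*√61764038/749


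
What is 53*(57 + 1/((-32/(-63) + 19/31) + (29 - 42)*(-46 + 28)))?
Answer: 1387319520/459191 ≈ 3021.2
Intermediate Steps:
53*(57 + 1/((-32/(-63) + 19/31) + (29 - 42)*(-46 + 28))) = 53*(57 + 1/((-32*(-1/63) + 19*(1/31)) - 13*(-18))) = 53*(57 + 1/((32/63 + 19/31) + 234)) = 53*(57 + 1/(2189/1953 + 234)) = 53*(57 + 1/(459191/1953)) = 53*(57 + 1953/459191) = 53*(26175840/459191) = 1387319520/459191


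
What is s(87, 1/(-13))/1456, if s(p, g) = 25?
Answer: 25/1456 ≈ 0.017170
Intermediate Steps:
s(87, 1/(-13))/1456 = 25/1456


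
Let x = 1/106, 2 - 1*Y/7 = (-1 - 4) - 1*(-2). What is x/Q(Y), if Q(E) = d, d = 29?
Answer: 1/3074 ≈ 0.00032531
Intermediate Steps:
Y = 35 (Y = 14 - 7*((-1 - 4) - 1*(-2)) = 14 - 7*(-5 + 2) = 14 - 7*(-3) = 14 + 21 = 35)
x = 1/106 ≈ 0.0094340
Q(E) = 29
x/Q(Y) = (1/106)/29 = (1/106)*(1/29) = 1/3074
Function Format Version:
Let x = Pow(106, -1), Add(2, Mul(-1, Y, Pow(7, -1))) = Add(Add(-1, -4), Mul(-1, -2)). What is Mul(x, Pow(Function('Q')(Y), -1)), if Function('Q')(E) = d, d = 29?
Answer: Rational(1, 3074) ≈ 0.00032531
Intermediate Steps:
Y = 35 (Y = Add(14, Mul(-7, Add(Add(-1, -4), Mul(-1, -2)))) = Add(14, Mul(-7, Add(-5, 2))) = Add(14, Mul(-7, -3)) = Add(14, 21) = 35)
x = Rational(1, 106) ≈ 0.0094340
Function('Q')(E) = 29
Mul(x, Pow(Function('Q')(Y), -1)) = Mul(Rational(1, 106), Pow(29, -1)) = Mul(Rational(1, 106), Rational(1, 29)) = Rational(1, 3074)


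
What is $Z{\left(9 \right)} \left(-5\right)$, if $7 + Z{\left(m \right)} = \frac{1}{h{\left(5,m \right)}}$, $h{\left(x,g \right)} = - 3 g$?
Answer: $\frac{950}{27} \approx 35.185$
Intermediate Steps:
$Z{\left(m \right)} = -7 - \frac{1}{3 m}$ ($Z{\left(m \right)} = -7 + \frac{1}{\left(-3\right) m} = -7 - \frac{1}{3 m}$)
$Z{\left(9 \right)} \left(-5\right) = \left(-7 - \frac{1}{3 \cdot 9}\right) \left(-5\right) = \left(-7 - \frac{1}{27}\right) \left(-5\right) = \left(- \frac{190}{27}\right) \left(-5\right) = \frac{950}{27}$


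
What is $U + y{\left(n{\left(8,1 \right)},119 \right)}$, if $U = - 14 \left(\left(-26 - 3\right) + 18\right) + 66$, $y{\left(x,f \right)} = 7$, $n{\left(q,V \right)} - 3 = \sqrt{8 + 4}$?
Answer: $227$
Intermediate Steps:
$n{\left(q,V \right)} = 3 + 2 \sqrt{3}$ ($n{\left(q,V \right)} = 3 + \sqrt{8 + 4} = 3 + \sqrt{12} = 3 + 2 \sqrt{3}$)
$U = 220$ ($U = - 14 \left(-29 + 18\right) + 66 = \left(-14\right) \left(-11\right) + 66 = 154 + 66 = 220$)
$U + y{\left(n{\left(8,1 \right)},119 \right)} = 220 + 7 = 227$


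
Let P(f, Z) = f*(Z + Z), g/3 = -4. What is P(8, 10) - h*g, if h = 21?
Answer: 412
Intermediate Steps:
g = -12 (g = 3*(-4) = -12)
P(f, Z) = 2*Z*f (P(f, Z) = f*(2*Z) = 2*Z*f)
P(8, 10) - h*g = 2*10*8 - 21*(-12) = 160 - 1*(-252) = 160 + 252 = 412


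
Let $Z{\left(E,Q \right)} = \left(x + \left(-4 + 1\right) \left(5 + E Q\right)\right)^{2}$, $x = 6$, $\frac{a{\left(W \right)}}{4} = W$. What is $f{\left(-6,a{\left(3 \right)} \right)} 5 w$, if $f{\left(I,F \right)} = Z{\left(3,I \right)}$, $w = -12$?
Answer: $-121500$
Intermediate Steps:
$a{\left(W \right)} = 4 W$
$Z{\left(E,Q \right)} = \left(-9 - 3 E Q\right)^{2}$ ($Z{\left(E,Q \right)} = \left(6 + \left(-4 + 1\right) \left(5 + E Q\right)\right)^{2} = \left(6 - 3 \left(5 + E Q\right)\right)^{2} = \left(6 - \left(15 + 3 E Q\right)\right)^{2} = \left(-9 - 3 E Q\right)^{2}$)
$f{\left(I,F \right)} = 9 \left(3 + 3 I\right)^{2}$
$f{\left(-6,a{\left(3 \right)} \right)} 5 w = 81 \left(1 - 6\right)^{2} \cdot 5 \left(-12\right) = 81 \left(-5\right)^{2} \cdot 5 \left(-12\right) = 81 \cdot 25 \cdot 5 \left(-12\right) = 2025 \cdot 5 \left(-12\right) = 10125 \left(-12\right) = -121500$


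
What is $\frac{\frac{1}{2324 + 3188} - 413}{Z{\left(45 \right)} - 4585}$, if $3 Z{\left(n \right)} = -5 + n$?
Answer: $\frac{1365873}{15119416} \approx 0.090339$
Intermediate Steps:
$Z{\left(n \right)} = - \frac{5}{3} + \frac{n}{3}$ ($Z{\left(n \right)} = \frac{-5 + n}{3} = - \frac{5}{3} + \frac{n}{3}$)
$\frac{\frac{1}{2324 + 3188} - 413}{Z{\left(45 \right)} - 4585} = \frac{\frac{1}{2324 + 3188} - 413}{\left(- \frac{5}{3} + \frac{1}{3} \cdot 45\right) - 4585} = \frac{\frac{1}{5512} - 413}{\left(- \frac{5}{3} + 15\right) - 4585} = \frac{\frac{1}{5512} - 413}{\frac{40}{3} - 4585} = - \frac{2276455}{5512 \left(- \frac{13715}{3}\right)} = \left(- \frac{2276455}{5512}\right) \left(- \frac{3}{13715}\right) = \frac{1365873}{15119416}$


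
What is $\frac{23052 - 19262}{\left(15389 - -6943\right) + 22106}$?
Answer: $\frac{1895}{22219} \approx 0.085287$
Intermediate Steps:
$\frac{23052 - 19262}{\left(15389 - -6943\right) + 22106} = \frac{3790}{\left(15389 + 6943\right) + 22106} = \frac{3790}{22332 + 22106} = \frac{3790}{44438} = 3790 \cdot \frac{1}{44438} = \frac{1895}{22219}$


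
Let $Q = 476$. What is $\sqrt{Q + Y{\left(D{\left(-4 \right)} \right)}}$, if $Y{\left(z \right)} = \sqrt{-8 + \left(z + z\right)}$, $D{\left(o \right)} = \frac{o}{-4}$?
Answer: $\sqrt{476 + i \sqrt{6}} \approx 21.818 + 0.05614 i$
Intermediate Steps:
$D{\left(o \right)} = - \frac{o}{4}$ ($D{\left(o \right)} = o \left(- \frac{1}{4}\right) = - \frac{o}{4}$)
$Y{\left(z \right)} = \sqrt{-8 + 2 z}$
$\sqrt{Q + Y{\left(D{\left(-4 \right)} \right)}} = \sqrt{476 + \sqrt{-8 + 2 \left(\left(- \frac{1}{4}\right) \left(-4\right)\right)}} = \sqrt{476 + \sqrt{-8 + 2 \cdot 1}} = \sqrt{476 + \sqrt{-8 + 2}} = \sqrt{476 + \sqrt{-6}} = \sqrt{476 + i \sqrt{6}}$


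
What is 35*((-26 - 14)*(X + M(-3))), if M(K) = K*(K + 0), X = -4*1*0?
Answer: -12600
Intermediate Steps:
X = 0 (X = -4*0 = 0)
M(K) = K² (M(K) = K*K = K²)
35*((-26 - 14)*(X + M(-3))) = 35*((-26 - 14)*(0 + (-3)²)) = 35*(-40*(0 + 9)) = 35*(-40*9) = 35*(-360) = -12600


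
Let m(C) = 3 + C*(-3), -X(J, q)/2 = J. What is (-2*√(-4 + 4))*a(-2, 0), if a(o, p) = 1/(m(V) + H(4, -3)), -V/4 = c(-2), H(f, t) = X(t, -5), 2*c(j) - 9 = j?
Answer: 0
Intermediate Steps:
c(j) = 9/2 + j/2
X(J, q) = -2*J
H(f, t) = -2*t
V = -14 (V = -4*(9/2 + (½)*(-2)) = -4*(9/2 - 1) = -4*7/2 = -14)
m(C) = 3 - 3*C
a(o, p) = 1/51 (a(o, p) = 1/((3 - 3*(-14)) - 2*(-3)) = 1/((3 + 42) + 6) = 1/(45 + 6) = 1/51)
(-2*√(-4 + 4))*a(-2, 0) = -2*√(-4 + 4)*(1/51) = -2*√0*(1/51) = -2*0*(1/51) = 0*(1/51) = 0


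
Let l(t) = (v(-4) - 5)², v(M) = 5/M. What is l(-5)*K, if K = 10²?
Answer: 15625/4 ≈ 3906.3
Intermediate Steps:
K = 100
l(t) = 625/16 (l(t) = (5/(-4) - 5)² = (5*(-¼) - 5)² = (-5/4 - 5)² = (-25/4)² = 625/16)
l(-5)*K = (625/16)*100 = 15625/4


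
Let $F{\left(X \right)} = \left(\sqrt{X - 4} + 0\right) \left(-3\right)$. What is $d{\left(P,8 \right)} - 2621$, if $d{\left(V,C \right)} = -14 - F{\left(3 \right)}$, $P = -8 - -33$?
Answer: $-2635 + 3 i \approx -2635.0 + 3.0 i$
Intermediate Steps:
$F{\left(X \right)} = - 3 \sqrt{-4 + X}$ ($F{\left(X \right)} = \left(\sqrt{-4 + X} + 0\right) \left(-3\right) = \sqrt{-4 + X} \left(-3\right) = - 3 \sqrt{-4 + X}$)
$P = 25$ ($P = -8 + 33 = 25$)
$d{\left(V,C \right)} = -14 + 3 i$ ($d{\left(V,C \right)} = -14 - - 3 \sqrt{-4 + 3} = -14 - - 3 \sqrt{-1} = -14 - - 3 i = -14 + 3 i$)
$d{\left(P,8 \right)} - 2621 = \left(-14 + 3 i\right) - 2621 = -2635 + 3 i$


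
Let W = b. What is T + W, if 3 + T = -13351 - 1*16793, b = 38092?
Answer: 7945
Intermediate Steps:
T = -30147 (T = -3 + (-13351 - 1*16793) = -3 + (-13351 - 16793) = -3 - 30144 = -30147)
W = 38092
T + W = -30147 + 38092 = 7945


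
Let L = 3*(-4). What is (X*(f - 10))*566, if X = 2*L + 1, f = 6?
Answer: 52072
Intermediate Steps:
L = -12
X = -23 (X = 2*(-12) + 1 = -24 + 1 = -23)
(X*(f - 10))*566 = -23*(6 - 10)*566 = -23*(-4)*566 = 92*566 = 52072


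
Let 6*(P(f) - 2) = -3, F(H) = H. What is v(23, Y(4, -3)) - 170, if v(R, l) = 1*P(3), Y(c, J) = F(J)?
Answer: -337/2 ≈ -168.50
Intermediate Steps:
Y(c, J) = J
P(f) = 3/2 (P(f) = 2 + (⅙)*(-3) = 2 - ½ = 3/2)
v(R, l) = 3/2 (v(R, l) = 1*(3/2) = 3/2)
v(23, Y(4, -3)) - 170 = 3/2 - 170 = -337/2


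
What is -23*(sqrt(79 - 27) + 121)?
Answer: -2783 - 46*sqrt(13) ≈ -2948.9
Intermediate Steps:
-23*(sqrt(79 - 27) + 121) = -23*(sqrt(52) + 121) = -23*(2*sqrt(13) + 121) = -23*(121 + 2*sqrt(13)) = -2783 - 46*sqrt(13)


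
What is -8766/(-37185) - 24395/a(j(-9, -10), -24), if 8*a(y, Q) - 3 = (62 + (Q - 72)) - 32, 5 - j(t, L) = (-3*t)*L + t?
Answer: 345598898/111555 ≈ 3098.0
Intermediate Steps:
j(t, L) = 5 - t + 3*L*t (j(t, L) = 5 - ((-3*t)*L + t) = 5 - (-3*L*t + t) = 5 - (t - 3*L*t) = 5 + (-t + 3*L*t) = 5 - t + 3*L*t)
a(y, Q) = -39/8 + Q/8 (a(y, Q) = 3/8 + ((62 + (Q - 72)) - 32)/8 = 3/8 + ((62 + (-72 + Q)) - 32)/8 = 3/8 + ((-10 + Q) - 32)/8 = 3/8 + (-42 + Q)/8 = 3/8 + (-21/4 + Q/8) = -39/8 + Q/8)
-8766/(-37185) - 24395/a(j(-9, -10), -24) = -8766/(-37185) - 24395/(-39/8 + (⅛)*(-24)) = -8766*(-1/37185) - 24395/(-39/8 - 3) = 2922/12395 - 24395/(-63/8) = 2922/12395 - 24395*(-8/63) = 2922/12395 + 27880/9 = 345598898/111555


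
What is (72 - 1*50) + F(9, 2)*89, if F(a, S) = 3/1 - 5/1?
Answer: -156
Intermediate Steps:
F(a, S) = -2 (F(a, S) = 3*1 - 5*1 = 3 - 5 = -2)
(72 - 1*50) + F(9, 2)*89 = (72 - 1*50) - 2*89 = (72 - 50) - 178 = 22 - 178 = -156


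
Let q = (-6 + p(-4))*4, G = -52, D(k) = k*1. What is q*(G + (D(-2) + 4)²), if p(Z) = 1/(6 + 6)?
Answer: 1136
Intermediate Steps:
D(k) = k
p(Z) = 1/12
q = -71/3 (q = (-6 + 1/12)*4 = -71/12*4 = -71/3 ≈ -23.667)
q*(G + (D(-2) + 4)²) = -71*(-52 + (-2 + 4)²)/3 = -71*(-52 + 2²)/3 = -71*(-52 + 4)/3 = -71/3*(-48) = 1136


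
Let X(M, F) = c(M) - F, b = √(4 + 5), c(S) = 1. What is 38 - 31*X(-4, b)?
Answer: 100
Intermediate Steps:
b = 3 (b = √9 = 3)
X(M, F) = 1 - F
38 - 31*X(-4, b) = 38 - 31*(1 - 1*3) = 38 - 31*(1 - 3) = 38 - 31*(-2) = 38 + 62 = 100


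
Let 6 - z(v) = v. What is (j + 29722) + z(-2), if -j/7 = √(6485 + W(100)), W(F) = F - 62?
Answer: 29730 - 7*√6523 ≈ 29165.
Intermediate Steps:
z(v) = 6 - v
W(F) = -62 + F
j = -7*√6523 (j = -7*√(6485 + (-62 + 100)) = -7*√(6485 + 38) = -7*√6523 ≈ -565.36)
(j + 29722) + z(-2) = (-7*√6523 + 29722) + (6 - 1*(-2)) = (29722 - 7*√6523) + (6 + 2) = (29722 - 7*√6523) + 8 = 29730 - 7*√6523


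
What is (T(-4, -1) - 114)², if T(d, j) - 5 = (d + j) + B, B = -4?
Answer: 13924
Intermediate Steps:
T(d, j) = 1 + d + j (T(d, j) = 5 + ((d + j) - 4) = 5 + (-4 + d + j) = 1 + d + j)
(T(-4, -1) - 114)² = ((1 - 4 - 1) - 114)² = (-4 - 114)² = (-118)² = 13924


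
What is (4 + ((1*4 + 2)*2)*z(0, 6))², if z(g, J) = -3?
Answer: 1024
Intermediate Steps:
(4 + ((1*4 + 2)*2)*z(0, 6))² = (4 + ((1*4 + 2)*2)*(-3))² = (4 + ((4 + 2)*2)*(-3))² = (4 + (6*2)*(-3))² = (4 + 12*(-3))² = (4 - 36)² = (-32)² = 1024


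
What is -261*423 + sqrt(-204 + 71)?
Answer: -110403 + I*sqrt(133) ≈ -1.104e+5 + 11.533*I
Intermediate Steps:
-261*423 + sqrt(-204 + 71) = -110403 + sqrt(-133) = -110403 + I*sqrt(133)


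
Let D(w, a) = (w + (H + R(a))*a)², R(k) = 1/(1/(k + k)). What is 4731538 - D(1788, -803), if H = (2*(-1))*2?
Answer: -1676031034386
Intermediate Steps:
H = -4 (H = -2*2 = -4)
R(k) = 2*k (R(k) = 1/(1/(2*k)) = 2*k)
D(w, a) = (w + a*(-4 + 2*a))² (D(w, a) = (w + (-4 + 2*a)*a)² = (w + a*(-4 + 2*a))²)
4731538 - D(1788, -803) = 4731538 - (1788 - 4*(-803) + 2*(-803)²)² = 4731538 - (1788 + 3212 + 2*644809)² = 4731538 - (1788 + 3212 + 1289618)² = 4731538 - 1*1294618² = 4731538 - 1*1676035765924 = 4731538 - 1676035765924 = -1676031034386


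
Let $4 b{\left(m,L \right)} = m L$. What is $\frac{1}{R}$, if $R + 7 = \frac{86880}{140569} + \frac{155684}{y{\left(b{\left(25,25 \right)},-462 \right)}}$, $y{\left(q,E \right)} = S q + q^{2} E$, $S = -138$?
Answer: $- \frac{977569539375}{6252257964361} \approx -0.15635$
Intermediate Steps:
$b{\left(m,L \right)} = \frac{L m}{4}$ ($b{\left(m,L \right)} = \frac{m L}{4} = \frac{L m}{4}$)
$y{\left(q,E \right)} = - 138 q + E q^{2}$ ($y{\left(q,E \right)} = - 138 q + q^{2} E = - 138 q + E q^{2}$)
$R = - \frac{6252257964361}{977569539375}$ ($R = -7 + \left(\frac{86880}{140569} + \frac{155684}{\frac{1}{4} \cdot 25 \cdot 25 \left(-138 - 462 \cdot \frac{1}{4} \cdot 25 \cdot 25\right)}\right) = -7 + \left(86880 \cdot \frac{1}{140569} + \frac{155684}{\frac{625}{4} \left(-138 - \frac{144375}{2}\right)}\right) = -7 + \left(\frac{86880}{140569} + \frac{155684}{\frac{625}{4} \left(-138 - \frac{144375}{2}\right)}\right) = -7 + \left(\frac{86880}{140569} + \frac{155684}{\frac{625}{4} \left(- \frac{144651}{2}\right)}\right) = -7 + \left(\frac{86880}{140569} + \frac{155684}{- \frac{90406875}{8}}\right) = -7 + \left(\frac{86880}{140569} + 155684 \left(- \frac{8}{90406875}\right)\right) = -7 + \left(\frac{86880}{140569} - \frac{1245472}{90406875}\right) = -7 + \frac{590728811264}{977569539375} = - \frac{6252257964361}{977569539375} \approx -6.3957$)
$\frac{1}{R} = \frac{1}{- \frac{6252257964361}{977569539375}} = - \frac{977569539375}{6252257964361}$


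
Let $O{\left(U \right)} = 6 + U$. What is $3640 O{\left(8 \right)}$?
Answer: $50960$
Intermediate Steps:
$3640 O{\left(8 \right)} = 3640 \left(6 + 8\right) = 3640 \cdot 14 = 50960$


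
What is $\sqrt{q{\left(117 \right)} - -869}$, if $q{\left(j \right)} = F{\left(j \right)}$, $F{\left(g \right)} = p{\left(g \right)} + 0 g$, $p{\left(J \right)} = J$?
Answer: $\sqrt{986} \approx 31.401$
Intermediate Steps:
$F{\left(g \right)} = g$ ($F{\left(g \right)} = g + 0 g = g + 0 = g$)
$q{\left(j \right)} = j$
$\sqrt{q{\left(117 \right)} - -869} = \sqrt{117 - -869} = \sqrt{117 + \left(873 - 4\right)} = \sqrt{117 + 869} = \sqrt{986}$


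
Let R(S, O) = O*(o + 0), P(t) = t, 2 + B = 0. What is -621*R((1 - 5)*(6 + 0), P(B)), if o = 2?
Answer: 2484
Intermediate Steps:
B = -2 (B = -2 + 0 = -2)
R(S, O) = 2*O (R(S, O) = O*(2 + 0) = O*2 = 2*O)
-621*R((1 - 5)*(6 + 0), P(B)) = -1242*(-2) = -621*(-4) = 2484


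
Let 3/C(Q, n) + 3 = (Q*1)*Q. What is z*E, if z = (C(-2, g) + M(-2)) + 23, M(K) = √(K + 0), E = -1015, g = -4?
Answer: -26390 - 1015*I*√2 ≈ -26390.0 - 1435.4*I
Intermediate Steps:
C(Q, n) = 3/(-3 + Q²) (C(Q, n) = 3/(-3 + (Q*1)*Q) = 3/(-3 + Q*Q) = 3/(-3 + Q²))
M(K) = √K
z = 26 + I*√2 (z = (3/(-3 + (-2)²) + √(-2)) + 23 = (3/(-3 + 4) + I*√2) + 23 = (3/1 + I*√2) + 23 = (3*1 + I*√2) + 23 = (3 + I*√2) + 23 = 26 + I*√2 ≈ 26.0 + 1.4142*I)
z*E = (26 + I*√2)*(-1015) = -26390 - 1015*I*√2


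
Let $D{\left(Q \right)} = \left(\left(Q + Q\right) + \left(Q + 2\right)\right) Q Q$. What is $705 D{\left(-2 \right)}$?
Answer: $-11280$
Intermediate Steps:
$D{\left(Q \right)} = Q^{2} \left(2 + 3 Q\right)$ ($D{\left(Q \right)} = \left(2 Q + \left(2 + Q\right)\right) Q Q = \left(2 + 3 Q\right) Q Q = Q \left(2 + 3 Q\right) Q = Q^{2} \left(2 + 3 Q\right)$)
$705 D{\left(-2 \right)} = 705 \left(-2\right)^{2} \left(2 + 3 \left(-2\right)\right) = 705 \cdot 4 \left(2 - 6\right) = 705 \cdot 4 \left(-4\right) = 705 \left(-16\right) = -11280$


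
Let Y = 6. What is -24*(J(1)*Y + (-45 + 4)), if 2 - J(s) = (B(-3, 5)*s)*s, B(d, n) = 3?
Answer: 1128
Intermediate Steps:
J(s) = 2 - 3*s² (J(s) = 2 - 3*s*s = 2 - 3*s²)
-24*(J(1)*Y + (-45 + 4)) = -24*((2 - 3*1²)*6 + (-45 + 4)) = -24*((2 - 3*1)*6 - 41) = -24*((2 - 3)*6 - 41) = -24*(-1*6 - 41) = -24*(-6 - 41) = -24*(-47) = 1128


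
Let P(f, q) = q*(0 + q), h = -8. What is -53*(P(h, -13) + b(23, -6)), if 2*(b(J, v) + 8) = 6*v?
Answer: -7579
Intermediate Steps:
b(J, v) = -8 + 3*v (b(J, v) = -8 + (6*v)/2 = -8 + 3*v)
P(f, q) = q² (P(f, q) = q*q = q²)
-53*(P(h, -13) + b(23, -6)) = -53*((-13)² + (-8 + 3*(-6))) = -53*(169 + (-8 - 18)) = -53*(169 - 26) = -53*143 = -7579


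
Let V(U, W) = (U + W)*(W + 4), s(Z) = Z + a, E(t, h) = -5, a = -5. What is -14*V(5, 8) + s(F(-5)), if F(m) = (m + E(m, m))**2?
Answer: -2089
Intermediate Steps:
F(m) = (-5 + m)**2 (F(m) = (m - 5)**2 = (-5 + m)**2)
s(Z) = -5 + Z (s(Z) = Z - 5 = -5 + Z)
V(U, W) = (4 + W)*(U + W) (V(U, W) = (U + W)*(4 + W) = (4 + W)*(U + W))
-14*V(5, 8) + s(F(-5)) = -14*(8**2 + 4*5 + 4*8 + 5*8) + (-5 + (-5 - 5)**2) = -14*(64 + 20 + 32 + 40) + (-5 + (-10)**2) = -14*156 + (-5 + 100) = -2184 + 95 = -2089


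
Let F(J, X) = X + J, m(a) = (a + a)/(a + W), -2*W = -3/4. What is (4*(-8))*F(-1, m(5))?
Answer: -1184/43 ≈ -27.535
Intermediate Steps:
W = 3/8 (W = -(-3)/(2*4) = -1/2*(-3/4) = 3/8 ≈ 0.37500)
m(a) = 2*a/(3/8 + a) (m(a) = (a + a)/(a + 3/8) = (2*a)/(3/8 + a) = 2*a/(3/8 + a))
F(J, X) = J + X
(4*(-8))*F(-1, m(5)) = (4*(-8))*(-1 + 16*5/(3 + 8*5)) = -32*(-1 + 16*5/(3 + 40)) = -32*(-1 + 16*5/43) = -32*(-1 + 16*5*(1/43)) = -32*(-1 + 80/43) = -32*37/43 = -1184/43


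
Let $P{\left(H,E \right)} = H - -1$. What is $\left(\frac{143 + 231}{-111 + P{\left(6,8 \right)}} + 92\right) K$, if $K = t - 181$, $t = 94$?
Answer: $- \frac{399939}{52} \approx -7691.1$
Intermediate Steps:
$P{\left(H,E \right)} = 1 + H$ ($P{\left(H,E \right)} = H + 1 = 1 + H$)
$K = -87$ ($K = 94 - 181 = -87$)
$\left(\frac{143 + 231}{-111 + P{\left(6,8 \right)}} + 92\right) K = \left(\frac{143 + 231}{-111 + \left(1 + 6\right)} + 92\right) \left(-87\right) = \left(\frac{374}{-111 + 7} + 92\right) \left(-87\right) = \left(\frac{374}{-104} + 92\right) \left(-87\right) = \left(374 \left(- \frac{1}{104}\right) + 92\right) \left(-87\right) = \left(- \frac{187}{52} + 92\right) \left(-87\right) = \frac{4597}{52} \left(-87\right) = - \frac{399939}{52}$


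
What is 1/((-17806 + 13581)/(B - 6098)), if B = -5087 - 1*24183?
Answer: 35368/4225 ≈ 8.3711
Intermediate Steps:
B = -29270 (B = -5087 - 24183 = -29270)
1/((-17806 + 13581)/(B - 6098)) = 1/((-17806 + 13581)/(-29270 - 6098)) = 1/(-4225/(-35368)) = 1/(-4225*(-1/35368)) = 1/(4225/35368) = 35368/4225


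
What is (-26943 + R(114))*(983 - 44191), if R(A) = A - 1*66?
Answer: 1162079160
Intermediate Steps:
R(A) = -66 + A (R(A) = A - 66 = -66 + A)
(-26943 + R(114))*(983 - 44191) = (-26943 + (-66 + 114))*(983 - 44191) = (-26943 + 48)*(-43208) = -26895*(-43208) = 1162079160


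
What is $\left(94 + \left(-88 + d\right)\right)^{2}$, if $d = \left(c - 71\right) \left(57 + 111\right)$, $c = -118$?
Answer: $1007808516$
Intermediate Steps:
$d = -31752$ ($d = \left(-118 - 71\right) \left(57 + 111\right) = \left(-189\right) 168 = -31752$)
$\left(94 + \left(-88 + d\right)\right)^{2} = \left(94 - 31840\right)^{2} = \left(-31746\right)^{2} = 1007808516$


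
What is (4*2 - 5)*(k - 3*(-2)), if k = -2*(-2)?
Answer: 30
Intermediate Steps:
k = 4
(4*2 - 5)*(k - 3*(-2)) = (4*2 - 5)*(4 - 3*(-2)) = (8 - 5)*(4 + 6) = 3*10 = 30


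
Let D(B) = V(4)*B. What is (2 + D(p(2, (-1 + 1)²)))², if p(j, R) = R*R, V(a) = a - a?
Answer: 4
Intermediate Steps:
V(a) = 0
p(j, R) = R²
D(B) = 0 (D(B) = 0*B = 0)
(2 + D(p(2, (-1 + 1)²)))² = (2 + 0)² = 2² = 4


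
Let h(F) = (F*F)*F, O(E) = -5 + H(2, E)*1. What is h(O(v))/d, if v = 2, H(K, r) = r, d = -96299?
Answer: 27/96299 ≈ 0.00028038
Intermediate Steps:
O(E) = -5 + E (O(E) = -5 + E*1 = -5 + E)
h(F) = F**3 (h(F) = F**2*F = F**3)
h(O(v))/d = (-5 + 2)**3/(-96299) = (-3)**3*(-1/96299) = -27*(-1/96299) = 27/96299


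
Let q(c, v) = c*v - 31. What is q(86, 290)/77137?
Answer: 24909/77137 ≈ 0.32292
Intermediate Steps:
q(c, v) = -31 + c*v
q(86, 290)/77137 = (-31 + 86*290)/77137 = (-31 + 24940)*(1/77137) = 24909*(1/77137) = 24909/77137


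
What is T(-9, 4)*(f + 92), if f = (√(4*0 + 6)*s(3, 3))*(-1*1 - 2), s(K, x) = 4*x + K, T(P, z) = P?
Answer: -828 + 405*√6 ≈ 164.04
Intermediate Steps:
s(K, x) = K + 4*x
f = -45*√6 (f = (√(4*0 + 6)*(3 + 4*3))*(-1*1 - 2) = (√(0 + 6)*(3 + 12))*(-1 - 2) = (√6*15)*(-3) = (15*√6)*(-3) = -45*√6 ≈ -110.23)
T(-9, 4)*(f + 92) = -9*(-45*√6 + 92) = -9*(92 - 45*√6) = -828 + 405*√6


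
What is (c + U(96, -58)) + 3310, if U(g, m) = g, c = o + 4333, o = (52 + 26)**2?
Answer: 13823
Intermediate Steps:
o = 6084 (o = 78**2 = 6084)
c = 10417 (c = 6084 + 4333 = 10417)
(c + U(96, -58)) + 3310 = (10417 + 96) + 3310 = 10513 + 3310 = 13823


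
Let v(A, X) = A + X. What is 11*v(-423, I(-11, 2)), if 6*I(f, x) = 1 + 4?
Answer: -27863/6 ≈ -4643.8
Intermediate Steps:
I(f, x) = 5/6 (I(f, x) = (1 + 4)/6 = (1/6)*5 = 5/6)
11*v(-423, I(-11, 2)) = 11*(-423 + 5/6) = 11*(-2533/6) = -27863/6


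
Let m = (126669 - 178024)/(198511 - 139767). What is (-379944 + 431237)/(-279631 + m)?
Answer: -3013155992/16426694819 ≈ -0.18343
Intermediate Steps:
m = -51355/58744 ≈ -0.87422
(-379944 + 431237)/(-279631 + m) = (-379944 + 431237)/(-279631 - 51355/58744) = 51293/(-16426694819/58744) = 51293*(-58744/16426694819) = -3013155992/16426694819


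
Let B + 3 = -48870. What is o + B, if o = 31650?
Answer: -17223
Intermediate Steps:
B = -48873 (B = -3 - 48870 = -48873)
o + B = 31650 - 48873 = -17223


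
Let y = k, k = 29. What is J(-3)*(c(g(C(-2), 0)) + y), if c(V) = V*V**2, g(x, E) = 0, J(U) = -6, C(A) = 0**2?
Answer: -174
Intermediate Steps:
C(A) = 0
y = 29
c(V) = V**3
J(-3)*(c(g(C(-2), 0)) + y) = -6*(0**3 + 29) = -6*(0 + 29) = -6*29 = -174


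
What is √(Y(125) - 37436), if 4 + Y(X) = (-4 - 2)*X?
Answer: I*√38190 ≈ 195.42*I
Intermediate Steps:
Y(X) = -4 - 6*X (Y(X) = -4 + (-4 - 2)*X = -4 - 6*X)
√(Y(125) - 37436) = √((-4 - 6*125) - 37436) = √((-4 - 750) - 37436) = √(-754 - 37436) = √(-38190) = I*√38190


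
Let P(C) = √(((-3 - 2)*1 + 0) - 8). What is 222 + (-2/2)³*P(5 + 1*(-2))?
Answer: 222 - I*√13 ≈ 222.0 - 3.6056*I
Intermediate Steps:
P(C) = I*√13 (P(C) = √((-5*1 + 0) - 8) = √((-5 + 0) - 8) = √(-5 - 8) = √(-13) = I*√13)
222 + (-2/2)³*P(5 + 1*(-2)) = 222 + (-2/2)³*(I*√13) = 222 + (-2*½)³*(I*√13) = 222 + (-1)³*(I*√13) = 222 - I*√13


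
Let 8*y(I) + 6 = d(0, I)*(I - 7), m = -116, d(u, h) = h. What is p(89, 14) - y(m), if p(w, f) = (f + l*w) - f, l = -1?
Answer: -7487/4 ≈ -1871.8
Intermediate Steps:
p(w, f) = -w (p(w, f) = (f - w) - f = -w)
y(I) = -3/4 + I*(-7 + I)/8 (y(I) = -3/4 + (I*(I - 7))/8 = -3/4 + (I*(-7 + I))/8 = -3/4 + I*(-7 + I)/8)
p(89, 14) - y(m) = -1*89 - (-3/4 - 7/8*(-116) + (1/8)*(-116)**2) = -89 - (-3/4 + 203/2 + (1/8)*13456) = -89 - (-3/4 + 203/2 + 1682) = -89 - 1*7131/4 = -89 - 7131/4 = -7487/4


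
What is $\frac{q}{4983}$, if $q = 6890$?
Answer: $\frac{6890}{4983} \approx 1.3827$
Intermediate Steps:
$\frac{q}{4983} = \frac{6890}{4983}$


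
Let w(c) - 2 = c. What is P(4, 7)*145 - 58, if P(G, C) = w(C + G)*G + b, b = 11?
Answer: 9077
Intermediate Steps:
w(c) = 2 + c
P(G, C) = 11 + G*(2 + C + G) (P(G, C) = (2 + (C + G))*G + 11 = (2 + C + G)*G + 11 = G*(2 + C + G) + 11 = 11 + G*(2 + C + G))
P(4, 7)*145 - 58 = (11 + 4*(2 + 7 + 4))*145 - 58 = (11 + 4*13)*145 - 58 = (11 + 52)*145 - 58 = 63*145 - 58 = 9135 - 58 = 9077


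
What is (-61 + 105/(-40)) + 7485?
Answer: 59371/8 ≈ 7421.4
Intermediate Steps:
(-61 + 105/(-40)) + 7485 = (-61 - 1/40*105) + 7485 = (-61 - 21/8) + 7485 = -509/8 + 7485 = 59371/8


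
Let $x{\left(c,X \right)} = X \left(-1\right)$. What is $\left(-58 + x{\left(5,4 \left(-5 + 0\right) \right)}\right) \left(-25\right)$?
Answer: $950$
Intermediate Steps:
$x{\left(c,X \right)} = - X$
$\left(-58 + x{\left(5,4 \left(-5 + 0\right) \right)}\right) \left(-25\right) = \left(-58 - 4 \left(-5 + 0\right)\right) \left(-25\right) = \left(-58 - 4 \left(-5\right)\right) \left(-25\right) = \left(-58 - -20\right) \left(-25\right) = \left(-58 + 20\right) \left(-25\right) = \left(-38\right) \left(-25\right) = 950$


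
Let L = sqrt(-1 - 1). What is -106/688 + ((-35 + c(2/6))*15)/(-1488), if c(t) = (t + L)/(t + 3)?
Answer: 8435/42656 - 3*I*sqrt(2)/992 ≈ 0.19774 - 0.0042769*I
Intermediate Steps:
L = I*sqrt(2) (L = sqrt(-2) = I*sqrt(2) ≈ 1.4142*I)
c(t) = (t + I*sqrt(2))/(3 + t) (c(t) = (t + I*sqrt(2))/(t + 3) = (t + I*sqrt(2))/(3 + t))
-106/688 + ((-35 + c(2/6))*15)/(-1488) = -106/688 + ((-35 + (2/6 + I*sqrt(2))/(3 + 2/6))*15)/(-1488) = -106*1/688 + ((-35 + (2*(1/6) + I*sqrt(2))/(3 + 2*(1/6)))*15)*(-1/1488) = -53/344 + ((-35 + (1/3 + I*sqrt(2))/(3 + 1/3))*15)*(-1/1488) = -53/344 + ((-35 + (1/3 + I*sqrt(2))/(10/3))*15)*(-1/1488) = -53/344 + ((-35 + 3*(1/3 + I*sqrt(2))/10)*15)*(-1/1488) = -53/344 + ((-35 + (1/10 + 3*I*sqrt(2)/10))*15)*(-1/1488) = -53/344 + ((-349/10 + 3*I*sqrt(2)/10)*15)*(-1/1488) = -53/344 + (-1047/2 + 9*I*sqrt(2)/2)*(-1/1488) = -53/344 + (349/992 - 3*I*sqrt(2)/992) = 8435/42656 - 3*I*sqrt(2)/992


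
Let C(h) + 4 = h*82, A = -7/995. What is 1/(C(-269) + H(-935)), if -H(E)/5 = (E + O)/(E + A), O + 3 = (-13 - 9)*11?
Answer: -232583/5132713771 ≈ -4.5314e-5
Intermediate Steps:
O = -245 (O = -3 + (-13 - 9)*11 = -3 - 22*11 = -3 - 242 = -245)
A = -7/995 (A = -7*1/995 = -7/995 ≈ -0.0070352)
C(h) = -4 + 82*h (C(h) = -4 + h*82 = -4 + 82*h)
H(E) = -5*(-245 + E)/(-7/995 + E) (H(E) = -5*(E - 245)/(E - 7/995) = -5*(-245 + E)/(-7/995 + E))
1/(C(-269) + H(-935)) = 1/((-4 + 82*(-269)) + 4975*(245 - 1*(-935))/(-7 + 995*(-935))) = 1/((-4 - 22058) + 4975*(245 + 935)/(-7 - 930325)) = 1/(-22062 + 4975*1180/(-930332)) = 1/(-22062 + 4975*(-1/930332)*1180) = 1/(-22062 - 1467625/232583) = 1/(-5132713771/232583) = -232583/5132713771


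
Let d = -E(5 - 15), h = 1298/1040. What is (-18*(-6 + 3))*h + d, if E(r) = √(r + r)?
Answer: 17523/260 - 2*I*√5 ≈ 67.396 - 4.4721*I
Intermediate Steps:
E(r) = √2*√r (E(r) = √(2*r) = √2*√r)
h = 649/520 (h = 1298*(1/1040) = 649/520 ≈ 1.2481)
d = -2*I*√5 (d = -√2*√(5 - 15) = -√2*√(-10) = -√2*I*√10 = -2*I*√5 ≈ -4.4721*I)
(-18*(-6 + 3))*h + d = -18*(-6 + 3)*(649/520) - 2*I*√5 = -18*(-3)*(649/520) - 2*I*√5 = 54*(649/520) - 2*I*√5 = 17523/260 - 2*I*√5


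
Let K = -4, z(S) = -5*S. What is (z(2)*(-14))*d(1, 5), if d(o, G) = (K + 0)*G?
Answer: -2800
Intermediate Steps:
d(o, G) = -4*G (d(o, G) = (-4 + 0)*G = -4*G)
(z(2)*(-14))*d(1, 5) = (-5*2*(-14))*(-4*5) = -10*(-14)*(-20) = 140*(-20) = -2800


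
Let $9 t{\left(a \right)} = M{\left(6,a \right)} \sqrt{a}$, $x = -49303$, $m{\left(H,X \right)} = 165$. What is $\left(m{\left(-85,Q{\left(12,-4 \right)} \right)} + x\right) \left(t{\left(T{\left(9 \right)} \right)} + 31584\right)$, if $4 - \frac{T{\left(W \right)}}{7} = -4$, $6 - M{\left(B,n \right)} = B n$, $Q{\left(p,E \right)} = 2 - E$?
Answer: $-1551974592 + \frac{10810360 \sqrt{14}}{3} \approx -1.5385 \cdot 10^{9}$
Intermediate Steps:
$M{\left(B,n \right)} = 6 - B n$
$T{\left(W \right)} = 56$ ($T{\left(W \right)} = 28 - -28 = 28 + 28 = 56$)
$t{\left(a \right)} = \frac{\sqrt{a} \left(6 - 6 a\right)}{9}$ ($t{\left(a \right)} = \frac{\left(6 - 6 a\right) \sqrt{a}}{9} = \frac{\sqrt{a} \left(6 - 6 a\right)}{9}$)
$\left(m{\left(-85,Q{\left(12,-4 \right)} \right)} + x\right) \left(t{\left(T{\left(9 \right)} \right)} + 31584\right) = \left(165 - 49303\right) \left(\frac{2 \sqrt{56} \left(1 - 56\right)}{3} + 31584\right) = - 49138 \left(\frac{2 \cdot 2 \sqrt{14} \left(1 - 56\right)}{3} + 31584\right) = - 49138 \left(\frac{2}{3} \cdot 2 \sqrt{14} \left(-55\right) + 31584\right) = - 49138 \left(- \frac{220 \sqrt{14}}{3} + 31584\right) = - 49138 \left(31584 - \frac{220 \sqrt{14}}{3}\right) = -1551974592 + \frac{10810360 \sqrt{14}}{3}$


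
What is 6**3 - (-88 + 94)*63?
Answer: -162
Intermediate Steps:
6**3 - (-88 + 94)*63 = 216 - 6*63 = 216 - 1*378 = 216 - 378 = -162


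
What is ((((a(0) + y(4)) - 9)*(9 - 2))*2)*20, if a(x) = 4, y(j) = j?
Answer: -280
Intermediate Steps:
((((a(0) + y(4)) - 9)*(9 - 2))*2)*20 = ((((4 + 4) - 9)*(9 - 2))*2)*20 = (((8 - 9)*7)*2)*20 = (-1*7*2)*20 = -7*2*20 = -14*20 = -280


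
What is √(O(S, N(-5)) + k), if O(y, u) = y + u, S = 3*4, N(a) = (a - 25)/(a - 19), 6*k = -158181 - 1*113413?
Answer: I*√1629087/6 ≈ 212.73*I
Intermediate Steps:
k = -135797/3 (k = (-158181 - 1*113413)/6 = (-158181 - 113413)/6 = (⅙)*(-271594) = -135797/3 ≈ -45266.)
N(a) = (-25 + a)/(-19 + a)
S = 12
O(y, u) = u + y
√(O(S, N(-5)) + k) = √(((-25 - 5)/(-19 - 5) + 12) - 135797/3) = √((-30/(-24) + 12) - 135797/3) = √((-1/24*(-30) + 12) - 135797/3) = √((5/4 + 12) - 135797/3) = √(53/4 - 135797/3) = √(-543029/12) = I*√1629087/6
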